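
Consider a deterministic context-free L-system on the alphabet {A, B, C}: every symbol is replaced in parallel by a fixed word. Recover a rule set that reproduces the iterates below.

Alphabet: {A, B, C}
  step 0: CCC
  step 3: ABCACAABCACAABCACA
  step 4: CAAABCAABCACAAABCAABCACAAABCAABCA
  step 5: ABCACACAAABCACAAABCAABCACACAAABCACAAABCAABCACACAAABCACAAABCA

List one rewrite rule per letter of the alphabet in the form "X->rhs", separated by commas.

  step 4 ⇒ step 5: CAAABCAABCACAAABCAABCACAAABCAABCA ⇒ AB·CA·CA·CA·A·AB·CA·CA·A·AB·CA·AB·CA·CA·CA·A·AB·CA·CA·A·AB·CA·AB·CA·CA·CA·A·AB·CA·CA·A·AB·CA
    A ↦ CA
    B ↦ A
    C ↦ AB

A->CA, B->A, C->AB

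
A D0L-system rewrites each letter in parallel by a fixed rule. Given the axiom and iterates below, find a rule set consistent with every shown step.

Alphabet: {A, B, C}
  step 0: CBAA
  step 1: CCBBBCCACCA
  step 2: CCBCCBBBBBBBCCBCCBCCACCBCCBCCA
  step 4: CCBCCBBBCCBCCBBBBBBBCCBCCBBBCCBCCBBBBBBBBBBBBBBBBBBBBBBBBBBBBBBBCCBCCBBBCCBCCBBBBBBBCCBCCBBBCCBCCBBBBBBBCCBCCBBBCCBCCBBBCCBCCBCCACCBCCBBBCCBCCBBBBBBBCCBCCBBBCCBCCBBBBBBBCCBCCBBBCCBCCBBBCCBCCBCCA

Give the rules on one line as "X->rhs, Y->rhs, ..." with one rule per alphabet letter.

A->CCA, B->BB, C->CCB

  step 1 ⇒ step 2: CCBBBCCACCA ⇒ CCB·CCB·BB·BB·BB·CCB·CCB·CCA·CCB·CCB·CCA
    A ↦ CCA
    B ↦ BB
    C ↦ CCB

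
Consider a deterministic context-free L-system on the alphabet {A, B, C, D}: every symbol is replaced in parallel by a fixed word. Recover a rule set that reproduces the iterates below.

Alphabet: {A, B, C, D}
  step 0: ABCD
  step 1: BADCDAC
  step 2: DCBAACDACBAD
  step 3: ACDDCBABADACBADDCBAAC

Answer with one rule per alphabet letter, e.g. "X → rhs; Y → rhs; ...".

A->BA, B->DC, C->D, D->AC

  step 2 ⇒ step 3: DCBAACDACBAD ⇒ AC·D·DC·BA·BA·D·AC·BA·D·DC·BA·AC
    A ↦ BA
    B ↦ DC
    C ↦ D
    D ↦ AC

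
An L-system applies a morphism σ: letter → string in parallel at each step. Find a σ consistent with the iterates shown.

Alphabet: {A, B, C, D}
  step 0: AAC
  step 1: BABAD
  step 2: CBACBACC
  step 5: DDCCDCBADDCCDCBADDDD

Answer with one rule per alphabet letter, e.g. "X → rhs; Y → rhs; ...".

A->BA, B->C, C->D, D->CC

  step 1 ⇒ step 2: BABAD ⇒ C·BA·C·BA·CC
    A ↦ BA
    B ↦ C
    D ↦ CC
  step 0 ⇒ step 1: AAC ⇒ BA·BA·D
    C ↦ D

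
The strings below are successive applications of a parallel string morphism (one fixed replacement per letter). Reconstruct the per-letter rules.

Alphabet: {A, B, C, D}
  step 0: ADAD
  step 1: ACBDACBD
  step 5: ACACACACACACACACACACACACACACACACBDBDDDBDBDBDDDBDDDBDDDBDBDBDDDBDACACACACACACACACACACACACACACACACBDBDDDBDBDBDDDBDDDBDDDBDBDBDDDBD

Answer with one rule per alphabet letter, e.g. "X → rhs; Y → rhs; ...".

A->AC, B->DD, C->AC, D->BD

  step 0 ⇒ step 1: ADAD ⇒ AC·BD·AC·BD
    A ↦ AC
    D ↦ BD
    B ↦ DD  (constrained at step 1)
    C ↦ AC  (constrained at step 1)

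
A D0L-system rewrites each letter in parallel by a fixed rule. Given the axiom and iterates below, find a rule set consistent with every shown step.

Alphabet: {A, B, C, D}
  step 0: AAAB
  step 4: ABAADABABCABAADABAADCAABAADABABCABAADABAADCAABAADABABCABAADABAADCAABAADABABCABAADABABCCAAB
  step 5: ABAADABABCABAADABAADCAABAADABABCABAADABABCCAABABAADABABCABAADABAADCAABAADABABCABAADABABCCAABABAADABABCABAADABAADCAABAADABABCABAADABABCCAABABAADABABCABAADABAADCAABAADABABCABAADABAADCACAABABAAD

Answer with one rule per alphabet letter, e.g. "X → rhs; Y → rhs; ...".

  step 4 ⇒ step 5: ABAADABABCABAADABAADCAABAADABABCABAADABAADCAABAADABABCABAADABAADCAABAADABABCABAADABABCCAAB ⇒ AB·AAD·AB·AB·C·AB·AAD·AB·AAD·CA·AB·AAD·AB·AB·C·AB·AAD·AB·AB·C·CA·AB·AB·AAD·AB·AB·C·AB·AAD·AB·AAD·CA·AB·AAD·AB·AB·C·AB·AAD·AB·AB·C·CA·AB·AB·AAD·AB·AB·C·AB·AAD·AB·AAD·CA·AB·AAD·AB·AB·C·AB·AAD·AB·AB·C·CA·AB·AB·AAD·AB·AB·C·AB·AAD·AB·AAD·CA·AB·AAD·AB·AB·C·AB·AAD·AB·AAD·CA·CA·AB·AB·AAD
    A ↦ AB
    B ↦ AAD
    C ↦ CA
    D ↦ C

A->AB, B->AAD, C->CA, D->C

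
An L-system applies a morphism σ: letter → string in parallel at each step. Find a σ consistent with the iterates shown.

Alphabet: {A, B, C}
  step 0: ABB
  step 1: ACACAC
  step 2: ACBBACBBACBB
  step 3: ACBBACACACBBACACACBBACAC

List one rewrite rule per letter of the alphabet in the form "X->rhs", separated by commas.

A->AC, B->AC, C->BB

  step 2 ⇒ step 3: ACBBACBBACBB ⇒ AC·BB·AC·AC·AC·BB·AC·AC·AC·BB·AC·AC
    A ↦ AC
    B ↦ AC
    C ↦ BB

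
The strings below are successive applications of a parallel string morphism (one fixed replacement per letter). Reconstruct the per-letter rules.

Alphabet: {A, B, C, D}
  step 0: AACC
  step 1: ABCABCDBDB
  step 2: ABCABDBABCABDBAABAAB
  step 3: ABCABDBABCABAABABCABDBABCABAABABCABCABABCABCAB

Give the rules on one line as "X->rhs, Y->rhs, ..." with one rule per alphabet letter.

  step 2 ⇒ step 3: ABCABDBABCABDBAABAAB ⇒ ABC·AB·DB·ABC·AB·A·AB·ABC·AB·DB·ABC·AB·A·AB·ABC·ABC·AB·ABC·ABC·AB
    A ↦ ABC
    B ↦ AB
    C ↦ DB
    D ↦ A

A->ABC, B->AB, C->DB, D->A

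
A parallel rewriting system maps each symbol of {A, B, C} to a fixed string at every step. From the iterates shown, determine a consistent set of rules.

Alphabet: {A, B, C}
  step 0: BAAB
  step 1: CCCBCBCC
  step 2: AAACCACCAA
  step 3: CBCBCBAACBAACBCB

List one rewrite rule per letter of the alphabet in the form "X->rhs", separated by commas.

  step 2 ⇒ step 3: AAACCACCAA ⇒ CB·CB·CB·A·A·CB·A·A·CB·CB
    A ↦ CB
    C ↦ A
  step 0 ⇒ step 1: BAAB ⇒ CC·CB·CB·CC
    B ↦ CC

A->CB, B->CC, C->A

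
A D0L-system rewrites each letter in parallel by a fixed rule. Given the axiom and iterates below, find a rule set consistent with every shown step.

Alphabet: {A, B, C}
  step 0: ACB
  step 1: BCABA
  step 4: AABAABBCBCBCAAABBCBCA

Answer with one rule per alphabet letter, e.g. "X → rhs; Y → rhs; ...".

A->BC, B->A, C->AB

  step 0 ⇒ step 1: ACB ⇒ BC·AB·A
    A ↦ BC
    B ↦ A
    C ↦ AB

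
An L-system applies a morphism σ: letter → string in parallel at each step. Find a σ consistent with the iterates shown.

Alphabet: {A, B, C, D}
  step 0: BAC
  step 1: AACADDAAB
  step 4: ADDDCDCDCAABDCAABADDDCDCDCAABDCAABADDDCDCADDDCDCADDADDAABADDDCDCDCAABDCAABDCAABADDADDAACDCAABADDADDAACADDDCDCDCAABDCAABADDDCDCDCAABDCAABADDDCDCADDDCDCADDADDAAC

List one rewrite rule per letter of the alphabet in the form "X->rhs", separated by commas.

  step 0 ⇒ step 1: BAC ⇒ AAC·ADD·AAB
    A ↦ ADD
    B ↦ AAC
    C ↦ AAB
    D ↦ DC  (constrained at step 1)

A->ADD, B->AAC, C->AAB, D->DC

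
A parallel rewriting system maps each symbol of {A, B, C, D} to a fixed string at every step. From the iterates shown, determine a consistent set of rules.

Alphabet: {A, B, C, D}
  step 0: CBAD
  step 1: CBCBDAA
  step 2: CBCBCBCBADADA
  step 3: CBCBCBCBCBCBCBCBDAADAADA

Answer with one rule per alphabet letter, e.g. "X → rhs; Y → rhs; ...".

  step 2 ⇒ step 3: CBCBCBCBADADA ⇒ CB·CB·CB·CB·CB·CB·CB·CB·DA·A·DA·A·DA
    A ↦ DA
    B ↦ CB
    C ↦ CB
    D ↦ A

A->DA, B->CB, C->CB, D->A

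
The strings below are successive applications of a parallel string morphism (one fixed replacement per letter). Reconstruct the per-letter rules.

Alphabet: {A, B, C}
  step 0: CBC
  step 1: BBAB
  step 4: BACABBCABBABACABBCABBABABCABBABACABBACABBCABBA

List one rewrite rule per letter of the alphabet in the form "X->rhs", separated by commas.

  step 0 ⇒ step 1: CBC ⇒ B·BA·B
    B ↦ BA
    C ↦ B
    A ↦ CAB  (constrained at step 1)

A->CAB, B->BA, C->B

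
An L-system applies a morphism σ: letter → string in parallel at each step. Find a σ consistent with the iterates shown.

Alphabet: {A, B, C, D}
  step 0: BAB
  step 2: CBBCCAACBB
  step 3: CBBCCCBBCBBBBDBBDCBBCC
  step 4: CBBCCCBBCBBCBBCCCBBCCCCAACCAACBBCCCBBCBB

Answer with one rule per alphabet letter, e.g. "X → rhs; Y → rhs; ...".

A->BBD, B->C, C->CBB, D->AA

  step 3 ⇒ step 4: CBBCCCBBCBBBBDBBDCBBCC ⇒ CBB·C·C·CBB·CBB·CBB·C·C·CBB·C·C·C·C·AA·C·C·AA·CBB·C·C·CBB·CBB
    B ↦ C
    C ↦ CBB
    D ↦ AA
  step 2 ⇒ step 3: CBBCCAACBB ⇒ CBB·C·C·CBB·CBB·BBD·BBD·CBB·C·C
    A ↦ BBD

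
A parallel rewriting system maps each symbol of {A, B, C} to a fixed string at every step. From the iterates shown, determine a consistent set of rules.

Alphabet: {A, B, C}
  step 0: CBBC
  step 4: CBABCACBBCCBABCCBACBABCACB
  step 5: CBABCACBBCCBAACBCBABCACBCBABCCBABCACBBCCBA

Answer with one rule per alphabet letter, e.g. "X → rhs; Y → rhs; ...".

A->BC, B->A, C->CB

  step 4 ⇒ step 5: CBABCACBBCCBABCCBACBABCACB ⇒ CB·A·BC·A·CB·BC·CB·A·A·CB·CB·A·BC·A·CB·CB·A·BC·CB·A·BC·A·CB·BC·CB·A
    A ↦ BC
    B ↦ A
    C ↦ CB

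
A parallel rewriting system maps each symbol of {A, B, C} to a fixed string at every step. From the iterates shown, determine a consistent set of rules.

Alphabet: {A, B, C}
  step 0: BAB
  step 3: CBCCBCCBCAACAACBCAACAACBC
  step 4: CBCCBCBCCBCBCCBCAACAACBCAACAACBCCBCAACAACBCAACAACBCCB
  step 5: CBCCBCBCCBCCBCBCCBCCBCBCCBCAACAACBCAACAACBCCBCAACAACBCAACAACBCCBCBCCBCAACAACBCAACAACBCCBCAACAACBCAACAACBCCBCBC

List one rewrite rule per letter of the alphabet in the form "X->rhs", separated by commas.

A->CAA, B->C, C->CB

  step 4 ⇒ step 5: CBCCBCBCCBCBCCBCAACAACBCAACAACBCCBCAACAACBCAACAACBCCB ⇒ CB·C·CB·CB·C·CB·C·CB·CB·C·CB·C·CB·CB·C·CB·CAA·CAA·CB·CAA·CAA·CB·C·CB·CAA·CAA·CB·CAA·CAA·CB·C·CB·CB·C·CB·CAA·CAA·CB·CAA·CAA·CB·C·CB·CAA·CAA·CB·CAA·CAA·CB·C·CB·CB·C
    A ↦ CAA
    B ↦ C
    C ↦ CB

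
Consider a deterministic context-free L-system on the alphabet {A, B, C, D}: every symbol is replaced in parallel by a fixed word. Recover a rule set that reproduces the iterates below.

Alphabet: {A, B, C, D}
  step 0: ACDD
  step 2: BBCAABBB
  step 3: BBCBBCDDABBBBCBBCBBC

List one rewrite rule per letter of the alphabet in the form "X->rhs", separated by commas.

  step 2 ⇒ step 3: BBCAABBB ⇒ BBC·BBC·DDA·B·B·BBC·BBC·BBC
    A ↦ B
    B ↦ BBC
    C ↦ DDA
    D ↦ A  (constrained at step 0)

A->B, B->BBC, C->DDA, D->A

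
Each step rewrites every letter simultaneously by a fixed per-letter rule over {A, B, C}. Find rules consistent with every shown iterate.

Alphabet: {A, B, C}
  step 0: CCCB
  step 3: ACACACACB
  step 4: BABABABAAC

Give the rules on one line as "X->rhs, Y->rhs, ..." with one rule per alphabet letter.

A->B, B->AC, C->A

  step 3 ⇒ step 4: ACACACACB ⇒ B·A·B·A·B·A·B·A·AC
    A ↦ B
    B ↦ AC
    C ↦ A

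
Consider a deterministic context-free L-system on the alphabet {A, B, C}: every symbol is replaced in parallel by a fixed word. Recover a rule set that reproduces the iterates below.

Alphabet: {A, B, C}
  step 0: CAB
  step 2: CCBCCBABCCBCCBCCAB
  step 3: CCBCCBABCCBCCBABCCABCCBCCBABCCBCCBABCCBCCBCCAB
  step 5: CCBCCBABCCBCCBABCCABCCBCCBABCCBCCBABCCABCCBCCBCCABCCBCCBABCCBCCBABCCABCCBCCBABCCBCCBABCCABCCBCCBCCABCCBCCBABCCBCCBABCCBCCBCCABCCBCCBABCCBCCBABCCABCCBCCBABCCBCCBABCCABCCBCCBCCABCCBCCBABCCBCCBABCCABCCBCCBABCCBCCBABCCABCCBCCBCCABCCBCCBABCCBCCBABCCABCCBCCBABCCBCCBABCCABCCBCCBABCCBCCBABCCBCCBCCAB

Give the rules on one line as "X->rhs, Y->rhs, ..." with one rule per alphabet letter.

  step 2 ⇒ step 3: CCBCCBABCCBCCBCCAB ⇒ CCB·CCB·AB·CCB·CCB·AB·CC·AB·CCB·CCB·AB·CCB·CCB·AB·CCB·CCB·CC·AB
    A ↦ CC
    B ↦ AB
    C ↦ CCB

A->CC, B->AB, C->CCB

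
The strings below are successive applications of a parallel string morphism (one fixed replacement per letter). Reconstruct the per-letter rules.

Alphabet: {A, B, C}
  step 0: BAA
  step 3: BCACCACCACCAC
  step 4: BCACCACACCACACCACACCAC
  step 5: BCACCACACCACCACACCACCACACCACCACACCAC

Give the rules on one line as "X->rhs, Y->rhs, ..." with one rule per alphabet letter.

A->C, B->BC, C->AC

  step 4 ⇒ step 5: BCACCACACCACACCACACCAC ⇒ BC·AC·C·AC·AC·C·AC·C·AC·AC·C·AC·C·AC·AC·C·AC·C·AC·AC·C·AC
    A ↦ C
    B ↦ BC
    C ↦ AC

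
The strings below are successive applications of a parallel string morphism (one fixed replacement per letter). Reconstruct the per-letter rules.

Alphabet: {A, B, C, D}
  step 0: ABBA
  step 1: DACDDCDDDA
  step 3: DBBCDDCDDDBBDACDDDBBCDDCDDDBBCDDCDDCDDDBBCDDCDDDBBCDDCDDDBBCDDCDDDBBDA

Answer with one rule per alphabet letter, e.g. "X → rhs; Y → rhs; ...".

A->DA, B->CDD, C->B, D->DBB

  step 0 ⇒ step 1: ABBA ⇒ DA·CDD·CDD·DA
    A ↦ DA
    B ↦ CDD
    C ↦ B  (constrained at step 1)
    D ↦ DBB  (constrained at step 1)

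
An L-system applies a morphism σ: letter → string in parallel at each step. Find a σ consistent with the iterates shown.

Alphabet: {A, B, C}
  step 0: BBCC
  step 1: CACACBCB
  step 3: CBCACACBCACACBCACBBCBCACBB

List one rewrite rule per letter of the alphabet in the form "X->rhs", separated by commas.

  step 0 ⇒ step 1: BBCC ⇒ CA·CA·CB·CB
    B ↦ CA
    C ↦ CB
    A ↦ B  (constrained at step 1)

A->B, B->CA, C->CB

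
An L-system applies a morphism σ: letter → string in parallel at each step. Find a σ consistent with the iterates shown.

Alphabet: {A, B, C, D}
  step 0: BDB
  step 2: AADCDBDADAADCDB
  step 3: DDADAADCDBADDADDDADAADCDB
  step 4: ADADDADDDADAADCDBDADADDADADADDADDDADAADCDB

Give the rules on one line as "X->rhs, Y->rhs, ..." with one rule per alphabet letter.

  step 3 ⇒ step 4: DDADAADCDBADDADDDADAADCDB ⇒ AD·AD·D·AD·D·D·AD·A·AD·CDB·D·AD·AD·D·AD·AD·AD·D·AD·D·D·AD·A·AD·CDB
    A ↦ D
    B ↦ CDB
    C ↦ A
    D ↦ AD

A->D, B->CDB, C->A, D->AD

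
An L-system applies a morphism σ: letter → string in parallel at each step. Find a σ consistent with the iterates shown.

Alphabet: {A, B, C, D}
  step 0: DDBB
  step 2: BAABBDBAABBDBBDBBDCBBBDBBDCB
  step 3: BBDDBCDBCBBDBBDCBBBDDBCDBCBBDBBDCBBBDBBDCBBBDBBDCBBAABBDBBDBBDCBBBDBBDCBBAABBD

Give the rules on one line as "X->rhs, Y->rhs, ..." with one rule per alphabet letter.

  step 2 ⇒ step 3: BAABBDBAABBDBBDBBDCBBBDBBDCB ⇒ BBD·DBC·DBC·BBD·BBD·CB·BBD·DBC·DBC·BBD·BBD·CB·BBD·BBD·CB·BBD·BBD·CB·BAA·BBD·BBD·BBD·CB·BBD·BBD·CB·BAA·BBD
    A ↦ DBC
    B ↦ BBD
    C ↦ BAA
    D ↦ CB

A->DBC, B->BBD, C->BAA, D->CB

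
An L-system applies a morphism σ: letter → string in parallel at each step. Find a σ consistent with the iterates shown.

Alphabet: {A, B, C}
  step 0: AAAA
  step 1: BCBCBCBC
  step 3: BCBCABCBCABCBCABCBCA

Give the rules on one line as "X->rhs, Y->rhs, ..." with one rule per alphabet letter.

A->BC, B->A, C->AB

  step 0 ⇒ step 1: AAAA ⇒ BC·BC·BC·BC
    A ↦ BC
    B ↦ A  (constrained at step 1)
    C ↦ AB  (constrained at step 1)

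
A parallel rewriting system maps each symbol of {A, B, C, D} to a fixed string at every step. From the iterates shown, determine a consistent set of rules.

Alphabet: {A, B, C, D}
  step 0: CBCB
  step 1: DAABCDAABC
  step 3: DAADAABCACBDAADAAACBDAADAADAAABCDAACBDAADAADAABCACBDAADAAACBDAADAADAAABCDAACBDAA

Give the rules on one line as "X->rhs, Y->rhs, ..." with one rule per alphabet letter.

A->DAA, B->ABC, C->DA, D->ACB

  step 0 ⇒ step 1: CBCB ⇒ DA·ABC·DA·ABC
    B ↦ ABC
    C ↦ DA
    A ↦ DAA  (constrained at step 1)
    D ↦ ACB  (constrained at step 1)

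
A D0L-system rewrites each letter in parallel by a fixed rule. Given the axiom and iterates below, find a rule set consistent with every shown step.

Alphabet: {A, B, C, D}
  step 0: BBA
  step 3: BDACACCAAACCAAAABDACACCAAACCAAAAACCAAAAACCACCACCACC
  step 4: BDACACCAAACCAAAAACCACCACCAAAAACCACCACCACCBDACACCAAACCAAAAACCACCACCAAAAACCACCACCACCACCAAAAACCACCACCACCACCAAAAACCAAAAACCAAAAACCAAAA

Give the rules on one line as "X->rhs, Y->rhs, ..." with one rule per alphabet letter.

  step 3 ⇒ step 4: BDACACCAAACCAAAABDACACCAAACCAAAAACCAAAAACCACCACCACC ⇒ BDA·C·ACC·AA·ACC·AA·AA·ACC·ACC·ACC·AA·AA·ACC·ACC·ACC·ACC·BDA·C·ACC·AA·ACC·AA·AA·ACC·ACC·ACC·AA·AA·ACC·ACC·ACC·ACC·ACC·AA·AA·ACC·ACC·ACC·ACC·ACC·AA·AA·ACC·AA·AA·ACC·AA·AA·ACC·AA·AA
    A ↦ ACC
    B ↦ BDA
    C ↦ AA
    D ↦ C

A->ACC, B->BDA, C->AA, D->C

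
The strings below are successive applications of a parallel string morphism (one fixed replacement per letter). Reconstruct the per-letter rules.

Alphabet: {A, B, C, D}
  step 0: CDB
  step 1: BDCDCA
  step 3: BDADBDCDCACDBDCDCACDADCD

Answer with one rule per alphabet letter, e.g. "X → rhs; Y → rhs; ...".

A->AD, B->CA, C->BD, D->CD

  step 0 ⇒ step 1: CDB ⇒ BD·CD·CA
    B ↦ CA
    C ↦ BD
    D ↦ CD
    A ↦ AD  (constrained at step 1)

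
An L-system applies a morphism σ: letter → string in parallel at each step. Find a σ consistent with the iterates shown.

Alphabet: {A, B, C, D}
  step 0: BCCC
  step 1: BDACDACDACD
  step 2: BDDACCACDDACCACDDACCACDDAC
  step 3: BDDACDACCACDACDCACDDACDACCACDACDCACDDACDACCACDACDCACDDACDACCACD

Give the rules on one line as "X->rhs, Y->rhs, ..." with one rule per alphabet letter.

  step 2 ⇒ step 3: BDDACCACDDACCACDDACCACDDAC ⇒ BD·DAC·DAC·C·ACD·ACD·C·ACD·DAC·DAC·C·ACD·ACD·C·ACD·DAC·DAC·C·ACD·ACD·C·ACD·DAC·DAC·C·ACD
    A ↦ C
    B ↦ BD
    C ↦ ACD
    D ↦ DAC

A->C, B->BD, C->ACD, D->DAC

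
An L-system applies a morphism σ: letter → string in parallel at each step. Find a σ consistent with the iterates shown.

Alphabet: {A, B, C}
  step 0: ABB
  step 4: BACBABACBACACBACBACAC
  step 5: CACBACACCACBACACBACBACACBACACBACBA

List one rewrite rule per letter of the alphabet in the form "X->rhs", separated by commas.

A->C, B->CA, C->BA

  step 4 ⇒ step 5: BACBABACBACACBACBACAC ⇒ CA·C·BA·CA·C·CA·C·BA·CA·C·BA·C·BA·CA·C·BA·CA·C·BA·C·BA
    A ↦ C
    B ↦ CA
    C ↦ BA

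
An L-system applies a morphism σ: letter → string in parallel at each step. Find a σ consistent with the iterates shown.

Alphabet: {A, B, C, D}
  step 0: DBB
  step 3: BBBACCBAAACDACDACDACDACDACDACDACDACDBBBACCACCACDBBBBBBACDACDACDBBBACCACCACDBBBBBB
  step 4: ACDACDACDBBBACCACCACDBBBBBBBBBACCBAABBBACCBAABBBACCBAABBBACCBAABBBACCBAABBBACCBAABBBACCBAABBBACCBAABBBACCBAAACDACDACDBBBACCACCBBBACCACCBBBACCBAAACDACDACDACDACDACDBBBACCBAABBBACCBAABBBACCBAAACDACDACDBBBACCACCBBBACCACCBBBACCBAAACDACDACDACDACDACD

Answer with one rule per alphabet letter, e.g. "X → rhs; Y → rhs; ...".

A->BBB, B->ACD, C->ACC, D->BAA

  step 3 ⇒ step 4: BBBACCBAAACDACDACDACDACDACDACDACDACDBBBACCACCACDBBBBBBACDACDACDBBBACCACCACDBBBBBB ⇒ ACD·ACD·ACD·BBB·ACC·ACC·ACD·BBB·BBB·BBB·ACC·BAA·BBB·ACC·BAA·BBB·ACC·BAA·BBB·ACC·BAA·BBB·ACC·BAA·BBB·ACC·BAA·BBB·ACC·BAA·BBB·ACC·BAA·BBB·ACC·BAA·ACD·ACD·ACD·BBB·ACC·ACC·BBB·ACC·ACC·BBB·ACC·BAA·ACD·ACD·ACD·ACD·ACD·ACD·BBB·ACC·BAA·BBB·ACC·BAA·BBB·ACC·BAA·ACD·ACD·ACD·BBB·ACC·ACC·BBB·ACC·ACC·BBB·ACC·BAA·ACD·ACD·ACD·ACD·ACD·ACD
    A ↦ BBB
    B ↦ ACD
    C ↦ ACC
    D ↦ BAA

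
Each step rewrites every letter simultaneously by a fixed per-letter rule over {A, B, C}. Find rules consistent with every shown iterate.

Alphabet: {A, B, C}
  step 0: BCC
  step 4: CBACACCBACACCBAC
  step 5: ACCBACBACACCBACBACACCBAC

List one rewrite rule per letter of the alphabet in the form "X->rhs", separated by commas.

  step 4 ⇒ step 5: CBACACCBACACCBAC ⇒ AC·C·B·AC·B·AC·AC·C·B·AC·B·AC·AC·C·B·AC
    A ↦ B
    B ↦ C
    C ↦ AC

A->B, B->C, C->AC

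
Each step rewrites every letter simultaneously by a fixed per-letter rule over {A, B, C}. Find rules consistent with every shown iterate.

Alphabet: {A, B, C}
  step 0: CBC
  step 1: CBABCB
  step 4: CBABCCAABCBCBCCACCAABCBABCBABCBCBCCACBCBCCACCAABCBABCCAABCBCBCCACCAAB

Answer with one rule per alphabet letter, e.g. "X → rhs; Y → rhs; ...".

  step 0 ⇒ step 1: CBC ⇒ CB·AB·CB
    B ↦ AB
    C ↦ CB
    A ↦ CCA  (constrained at step 1)

A->CCA, B->AB, C->CB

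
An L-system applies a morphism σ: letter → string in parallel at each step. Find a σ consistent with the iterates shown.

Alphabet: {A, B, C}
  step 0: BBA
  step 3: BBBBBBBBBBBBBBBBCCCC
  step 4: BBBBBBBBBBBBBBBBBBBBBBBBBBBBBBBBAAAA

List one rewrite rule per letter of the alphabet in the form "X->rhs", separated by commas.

  step 3 ⇒ step 4: BBBBBBBBBBBBBBBBCCCC ⇒ BB·BB·BB·BB·BB·BB·BB·BB·BB·BB·BB·BB·BB·BB·BB·BB·A·A·A·A
    B ↦ BB
    C ↦ A
    A ↦ CC  (constrained at step 0)

A->CC, B->BB, C->A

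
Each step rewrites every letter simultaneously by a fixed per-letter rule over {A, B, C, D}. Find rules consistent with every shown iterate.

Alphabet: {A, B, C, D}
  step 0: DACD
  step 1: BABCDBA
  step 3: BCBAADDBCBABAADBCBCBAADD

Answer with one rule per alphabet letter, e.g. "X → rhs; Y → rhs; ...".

  step 0 ⇒ step 1: DACD ⇒ BA·BC·D·BA
    A ↦ BC
    C ↦ D
    D ↦ BA
    B ↦ AD  (constrained at step 1)

A->BC, B->AD, C->D, D->BA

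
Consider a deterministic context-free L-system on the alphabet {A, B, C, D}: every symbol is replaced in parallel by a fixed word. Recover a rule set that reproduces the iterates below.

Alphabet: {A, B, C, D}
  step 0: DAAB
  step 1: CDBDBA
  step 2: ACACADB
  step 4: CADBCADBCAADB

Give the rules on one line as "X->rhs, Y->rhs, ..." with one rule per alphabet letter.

A->DB, B->A, C->A, D->C

  step 1 ⇒ step 2: CDBDBA ⇒ A·C·A·C·A·DB
    A ↦ DB
    B ↦ A
    C ↦ A
    D ↦ C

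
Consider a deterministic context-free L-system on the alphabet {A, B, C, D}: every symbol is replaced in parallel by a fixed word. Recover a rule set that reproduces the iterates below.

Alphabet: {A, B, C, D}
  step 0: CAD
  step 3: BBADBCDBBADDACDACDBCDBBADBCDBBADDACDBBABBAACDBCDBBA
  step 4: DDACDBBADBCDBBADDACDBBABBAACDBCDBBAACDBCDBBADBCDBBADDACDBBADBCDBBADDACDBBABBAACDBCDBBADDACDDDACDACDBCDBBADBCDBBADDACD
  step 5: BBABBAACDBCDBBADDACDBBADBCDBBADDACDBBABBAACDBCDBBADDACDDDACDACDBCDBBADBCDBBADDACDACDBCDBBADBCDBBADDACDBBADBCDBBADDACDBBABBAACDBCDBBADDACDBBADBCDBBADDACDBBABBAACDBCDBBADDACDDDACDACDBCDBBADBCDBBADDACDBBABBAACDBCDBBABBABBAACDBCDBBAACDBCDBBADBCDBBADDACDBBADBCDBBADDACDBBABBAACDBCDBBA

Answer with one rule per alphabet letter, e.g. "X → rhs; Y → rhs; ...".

A->ACD, B->D, C->BCD, D->BBA

  step 4 ⇒ step 5: DDACDBBADBCDBBADDACDBBABBAACDBCDBBAACDBCDBBADBCDBBADDACDBBADBCDBBADDACDBBABBAACDBCDBBADDACDDDACDACDBCDBBADBCDBBADDACD ⇒ BBA·BBA·ACD·BCD·BBA·D·D·ACD·BBA·D·BCD·BBA·D·D·ACD·BBA·BBA·ACD·BCD·BBA·D·D·ACD·D·D·ACD·ACD·BCD·BBA·D·BCD·BBA·D·D·ACD·ACD·BCD·BBA·D·BCD·BBA·D·D·ACD·BBA·D·BCD·BBA·D·D·ACD·BBA·BBA·ACD·BCD·BBA·D·D·ACD·BBA·D·BCD·BBA·D·D·ACD·BBA·BBA·ACD·BCD·BBA·D·D·ACD·D·D·ACD·ACD·BCD·BBA·D·BCD·BBA·D·D·ACD·BBA·BBA·ACD·BCD·BBA·BBA·BBA·ACD·BCD·BBA·ACD·BCD·BBA·D·BCD·BBA·D·D·ACD·BBA·D·BCD·BBA·D·D·ACD·BBA·BBA·ACD·BCD·BBA
    A ↦ ACD
    B ↦ D
    C ↦ BCD
    D ↦ BBA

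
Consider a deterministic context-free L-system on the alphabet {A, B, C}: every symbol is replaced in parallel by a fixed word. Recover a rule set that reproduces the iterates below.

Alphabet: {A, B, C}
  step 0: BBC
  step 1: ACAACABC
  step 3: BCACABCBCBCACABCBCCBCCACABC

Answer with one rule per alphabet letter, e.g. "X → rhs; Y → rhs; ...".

  step 0 ⇒ step 1: BBC ⇒ ACA·ACA·BC
    B ↦ ACA
    C ↦ BC
    A ↦ C  (constrained at step 1)

A->C, B->ACA, C->BC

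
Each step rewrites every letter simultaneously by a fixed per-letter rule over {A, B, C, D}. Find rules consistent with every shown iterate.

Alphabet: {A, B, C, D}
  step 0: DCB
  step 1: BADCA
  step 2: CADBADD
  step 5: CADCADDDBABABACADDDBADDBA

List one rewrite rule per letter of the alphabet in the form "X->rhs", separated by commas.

A->D, B->CA, C->D, D->BA

  step 1 ⇒ step 2: BADCA ⇒ CA·D·BA·D·D
    A ↦ D
    B ↦ CA
    C ↦ D
    D ↦ BA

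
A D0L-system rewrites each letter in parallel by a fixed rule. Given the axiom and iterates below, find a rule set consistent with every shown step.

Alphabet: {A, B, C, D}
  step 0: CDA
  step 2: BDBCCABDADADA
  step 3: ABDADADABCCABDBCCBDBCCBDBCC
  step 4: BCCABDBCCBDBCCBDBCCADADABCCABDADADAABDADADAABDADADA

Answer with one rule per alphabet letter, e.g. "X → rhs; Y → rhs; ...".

A->BCC, B->A, C->DA, D->BD

  step 3 ⇒ step 4: ABDADADABCCABDBCCBDBCCBDBCC ⇒ BCC·A·BD·BCC·BD·BCC·BD·BCC·A·DA·DA·BCC·A·BD·A·DA·DA·A·BD·A·DA·DA·A·BD·A·DA·DA
    A ↦ BCC
    B ↦ A
    C ↦ DA
    D ↦ BD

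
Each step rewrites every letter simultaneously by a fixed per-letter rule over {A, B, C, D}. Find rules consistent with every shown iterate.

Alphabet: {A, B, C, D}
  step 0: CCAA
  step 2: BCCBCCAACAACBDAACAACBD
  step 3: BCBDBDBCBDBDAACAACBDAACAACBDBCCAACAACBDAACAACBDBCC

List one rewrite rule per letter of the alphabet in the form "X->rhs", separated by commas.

  step 2 ⇒ step 3: BCCBCCAACAACBDAACAACBD ⇒ BC·BD·BD·BC·BD·BD·AAC·AAC·BD·AAC·AAC·BD·BC·C·AAC·AAC·BD·AAC·AAC·BD·BC·C
    A ↦ AAC
    B ↦ BC
    C ↦ BD
    D ↦ C

A->AAC, B->BC, C->BD, D->C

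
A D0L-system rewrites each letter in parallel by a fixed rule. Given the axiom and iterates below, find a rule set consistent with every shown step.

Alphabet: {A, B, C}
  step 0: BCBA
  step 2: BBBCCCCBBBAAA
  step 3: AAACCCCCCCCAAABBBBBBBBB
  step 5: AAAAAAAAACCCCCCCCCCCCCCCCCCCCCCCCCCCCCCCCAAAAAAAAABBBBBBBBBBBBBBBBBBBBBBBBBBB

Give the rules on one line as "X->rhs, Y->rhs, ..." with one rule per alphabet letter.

  step 2 ⇒ step 3: BBBCCCCBBBAAA ⇒ A·A·A·CC·CC·CC·CC·A·A·A·BBB·BBB·BBB
    A ↦ BBB
    B ↦ A
    C ↦ CC

A->BBB, B->A, C->CC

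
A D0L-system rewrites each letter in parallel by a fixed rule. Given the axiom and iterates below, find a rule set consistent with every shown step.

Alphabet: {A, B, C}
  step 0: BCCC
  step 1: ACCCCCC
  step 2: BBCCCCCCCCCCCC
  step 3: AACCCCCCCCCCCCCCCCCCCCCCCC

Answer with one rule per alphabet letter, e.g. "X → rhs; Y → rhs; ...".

  step 2 ⇒ step 3: BBCCCCCCCCCCCC ⇒ A·A·CC·CC·CC·CC·CC·CC·CC·CC·CC·CC·CC·CC
    B ↦ A
    C ↦ CC
  step 1 ⇒ step 2: ACCCCCC ⇒ BB·CC·CC·CC·CC·CC·CC
    A ↦ BB

A->BB, B->A, C->CC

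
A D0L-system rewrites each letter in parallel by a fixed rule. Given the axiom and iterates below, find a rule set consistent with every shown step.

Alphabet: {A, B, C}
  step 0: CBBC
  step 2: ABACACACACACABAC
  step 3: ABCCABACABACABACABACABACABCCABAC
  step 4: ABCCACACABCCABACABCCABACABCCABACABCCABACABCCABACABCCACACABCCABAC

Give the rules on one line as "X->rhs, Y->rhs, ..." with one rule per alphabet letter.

  step 3 ⇒ step 4: ABCCABACABACABACABACABACABCCABAC ⇒ AB·CC·AC·AC·AB·CC·AB·AC·AB·CC·AB·AC·AB·CC·AB·AC·AB·CC·AB·AC·AB·CC·AB·AC·AB·CC·AC·AC·AB·CC·AB·AC
    A ↦ AB
    B ↦ CC
    C ↦ AC

A->AB, B->CC, C->AC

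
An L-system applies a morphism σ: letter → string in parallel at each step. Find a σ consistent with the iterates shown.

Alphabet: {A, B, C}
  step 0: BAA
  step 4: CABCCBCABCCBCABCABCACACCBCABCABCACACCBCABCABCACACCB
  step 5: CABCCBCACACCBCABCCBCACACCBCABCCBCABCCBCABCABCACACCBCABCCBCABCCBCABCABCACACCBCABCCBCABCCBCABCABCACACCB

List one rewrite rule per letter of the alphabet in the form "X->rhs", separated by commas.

  step 4 ⇒ step 5: CABCCBCABCCBCABCABCACACCBCABCABCACACCBCABCABCACACCB ⇒ CA·B·CCB·CA·CA·CCB·CA·B·CCB·CA·CA·CCB·CA·B·CCB·CA·B·CCB·CA·B·CA·B·CA·CA·CCB·CA·B·CCB·CA·B·CCB·CA·B·CA·B·CA·CA·CCB·CA·B·CCB·CA·B·CCB·CA·B·CA·B·CA·CA·CCB
    A ↦ B
    B ↦ CCB
    C ↦ CA

A->B, B->CCB, C->CA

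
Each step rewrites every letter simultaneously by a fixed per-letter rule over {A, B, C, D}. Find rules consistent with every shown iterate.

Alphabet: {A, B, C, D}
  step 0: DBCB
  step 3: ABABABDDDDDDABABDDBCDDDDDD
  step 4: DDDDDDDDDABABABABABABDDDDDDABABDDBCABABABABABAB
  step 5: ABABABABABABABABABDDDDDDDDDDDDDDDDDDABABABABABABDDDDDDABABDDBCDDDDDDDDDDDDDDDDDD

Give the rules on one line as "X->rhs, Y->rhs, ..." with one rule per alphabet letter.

  step 4 ⇒ step 5: DDDDDDDDDABABABABABABDDDDDDABABDDBCABABABABABAB ⇒ AB·AB·AB·AB·AB·AB·AB·AB·AB·D·DD·D·DD·D·DD·D·DD·D·DD·D·DD·AB·AB·AB·AB·AB·AB·D·DD·D·DD·AB·AB·DD·BC·D·DD·D·DD·D·DD·D·DD·D·DD·D·DD
    A ↦ D
    B ↦ DD
    C ↦ BC
    D ↦ AB

A->D, B->DD, C->BC, D->AB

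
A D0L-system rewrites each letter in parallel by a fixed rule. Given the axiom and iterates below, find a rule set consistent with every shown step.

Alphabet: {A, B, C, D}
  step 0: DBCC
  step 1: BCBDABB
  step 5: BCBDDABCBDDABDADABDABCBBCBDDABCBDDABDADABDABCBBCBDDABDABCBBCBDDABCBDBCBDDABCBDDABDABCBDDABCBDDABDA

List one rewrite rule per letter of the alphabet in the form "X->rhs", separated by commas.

A->D, B->DA, C->B, D->BCB

  step 0 ⇒ step 1: DBCC ⇒ BCB·DA·B·B
    B ↦ DA
    C ↦ B
    D ↦ BCB
    A ↦ D  (constrained at step 1)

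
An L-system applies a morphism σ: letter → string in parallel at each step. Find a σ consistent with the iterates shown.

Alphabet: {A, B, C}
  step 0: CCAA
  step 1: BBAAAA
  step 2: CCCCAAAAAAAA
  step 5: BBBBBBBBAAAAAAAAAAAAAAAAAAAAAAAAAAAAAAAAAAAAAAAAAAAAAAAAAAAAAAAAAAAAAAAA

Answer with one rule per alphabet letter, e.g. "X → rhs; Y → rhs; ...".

A->AA, B->CC, C->B

  step 1 ⇒ step 2: BBAAAA ⇒ CC·CC·AA·AA·AA·AA
    A ↦ AA
    B ↦ CC
  step 0 ⇒ step 1: CCAA ⇒ B·B·AA·AA
    C ↦ B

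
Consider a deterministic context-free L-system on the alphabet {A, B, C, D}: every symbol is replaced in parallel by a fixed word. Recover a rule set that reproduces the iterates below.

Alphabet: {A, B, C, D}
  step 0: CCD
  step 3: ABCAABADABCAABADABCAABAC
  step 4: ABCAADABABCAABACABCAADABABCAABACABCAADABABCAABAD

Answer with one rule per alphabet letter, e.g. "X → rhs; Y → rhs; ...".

A->AB, B->CA, C->AD, D->AC

  step 3 ⇒ step 4: ABCAABADABCAABADABCAABAC ⇒ AB·CA·AD·AB·AB·CA·AB·AC·AB·CA·AD·AB·AB·CA·AB·AC·AB·CA·AD·AB·AB·CA·AB·AD
    A ↦ AB
    B ↦ CA
    C ↦ AD
    D ↦ AC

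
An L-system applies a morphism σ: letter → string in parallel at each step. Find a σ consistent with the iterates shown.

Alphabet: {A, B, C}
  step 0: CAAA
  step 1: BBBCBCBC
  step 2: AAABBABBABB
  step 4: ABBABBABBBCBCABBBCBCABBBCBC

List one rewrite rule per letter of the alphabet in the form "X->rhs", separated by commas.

A->BC, B->A, C->BB

  step 1 ⇒ step 2: BBBCBCBC ⇒ A·A·A·BB·A·BB·A·BB
    B ↦ A
    C ↦ BB
  step 0 ⇒ step 1: CAAA ⇒ BB·BC·BC·BC
    A ↦ BC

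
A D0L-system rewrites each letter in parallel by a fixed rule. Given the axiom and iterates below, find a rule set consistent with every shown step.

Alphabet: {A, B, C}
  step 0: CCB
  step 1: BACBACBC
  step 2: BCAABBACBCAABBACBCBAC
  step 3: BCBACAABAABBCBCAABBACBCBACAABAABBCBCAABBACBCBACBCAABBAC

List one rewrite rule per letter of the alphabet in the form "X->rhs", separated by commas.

A->AAB, B->BC, C->BAC

  step 2 ⇒ step 3: BCAABBACBCAABBACBCBAC ⇒ BC·BAC·AAB·AAB·BC·BC·AAB·BAC·BC·BAC·AAB·AAB·BC·BC·AAB·BAC·BC·BAC·BC·AAB·BAC
    A ↦ AAB
    B ↦ BC
    C ↦ BAC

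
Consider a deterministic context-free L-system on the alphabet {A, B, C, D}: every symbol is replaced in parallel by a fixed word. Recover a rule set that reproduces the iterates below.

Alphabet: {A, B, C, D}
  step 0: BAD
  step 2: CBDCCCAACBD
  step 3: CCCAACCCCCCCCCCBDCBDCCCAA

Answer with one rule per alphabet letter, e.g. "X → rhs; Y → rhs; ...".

  step 2 ⇒ step 3: CBDCCCAACBD ⇒ CCC·A·A·CCC·CCC·CCC·CBD·CBD·CCC·A·A
    A ↦ CBD
    B ↦ A
    C ↦ CCC
    D ↦ A

A->CBD, B->A, C->CCC, D->A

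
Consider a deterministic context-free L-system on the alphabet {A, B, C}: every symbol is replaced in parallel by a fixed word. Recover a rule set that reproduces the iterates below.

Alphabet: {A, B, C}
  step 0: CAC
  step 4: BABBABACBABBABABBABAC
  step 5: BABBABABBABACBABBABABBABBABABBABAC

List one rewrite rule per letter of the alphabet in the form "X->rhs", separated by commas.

A->B, B->BA, C->AC

  step 4 ⇒ step 5: BABBABACBABBABABBABAC ⇒ BA·B·BA·BA·B·BA·B·AC·BA·B·BA·BA·B·BA·B·BA·BA·B·BA·B·AC
    A ↦ B
    B ↦ BA
    C ↦ AC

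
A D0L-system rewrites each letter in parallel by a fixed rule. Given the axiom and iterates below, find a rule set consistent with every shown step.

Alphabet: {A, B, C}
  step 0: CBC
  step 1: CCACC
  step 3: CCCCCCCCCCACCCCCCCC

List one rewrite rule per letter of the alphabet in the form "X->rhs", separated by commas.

  step 0 ⇒ step 1: CBC ⇒ CC·A·CC
    B ↦ A
    C ↦ CC
    A ↦ CB  (constrained at step 1)

A->CB, B->A, C->CC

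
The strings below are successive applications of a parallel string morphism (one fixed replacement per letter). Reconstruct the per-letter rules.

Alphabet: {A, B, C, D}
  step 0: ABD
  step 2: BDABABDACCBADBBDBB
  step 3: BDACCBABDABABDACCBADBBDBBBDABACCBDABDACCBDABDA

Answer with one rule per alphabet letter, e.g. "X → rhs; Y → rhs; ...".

  step 2 ⇒ step 3: BDABABDACCBADBBDBB ⇒ BDA·CC·BA·BDA·BA·BDA·CC·BA·DBB·DBB·BDA·BA·CC·BDA·BDA·CC·BDA·BDA
    A ↦ BA
    B ↦ BDA
    C ↦ DBB
    D ↦ CC

A->BA, B->BDA, C->DBB, D->CC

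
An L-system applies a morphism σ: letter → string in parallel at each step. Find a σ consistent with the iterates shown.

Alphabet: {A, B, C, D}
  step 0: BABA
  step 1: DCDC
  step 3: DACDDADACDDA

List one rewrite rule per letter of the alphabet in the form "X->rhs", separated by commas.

  step 0 ⇒ step 1: BABA ⇒ D·C·D·C
    A ↦ C
    B ↦ D
    C ↦ BD  (constrained at step 1)
    D ↦ DA  (constrained at step 1)

A->C, B->D, C->BD, D->DA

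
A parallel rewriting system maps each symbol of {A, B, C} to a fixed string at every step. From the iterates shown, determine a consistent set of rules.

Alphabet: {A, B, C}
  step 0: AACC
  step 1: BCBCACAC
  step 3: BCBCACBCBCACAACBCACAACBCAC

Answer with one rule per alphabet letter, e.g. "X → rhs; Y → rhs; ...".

  step 0 ⇒ step 1: AACC ⇒ BC·BC·AC·AC
    A ↦ BC
    C ↦ AC
    B ↦ A  (constrained at step 1)

A->BC, B->A, C->AC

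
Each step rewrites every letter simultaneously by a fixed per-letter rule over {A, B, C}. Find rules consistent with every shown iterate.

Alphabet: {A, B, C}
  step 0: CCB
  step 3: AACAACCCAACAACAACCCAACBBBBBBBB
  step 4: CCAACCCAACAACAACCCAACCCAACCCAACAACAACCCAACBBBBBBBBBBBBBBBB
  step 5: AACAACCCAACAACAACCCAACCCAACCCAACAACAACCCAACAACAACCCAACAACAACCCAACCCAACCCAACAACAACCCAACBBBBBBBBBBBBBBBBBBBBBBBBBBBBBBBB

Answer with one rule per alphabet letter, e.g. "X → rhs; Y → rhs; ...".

  step 4 ⇒ step 5: CCAACCCAACAACAACCCAACCCAACCCAACAACAACCCAACBBBBBBBBBBBBBBBB ⇒ AAC·AAC·C·C·AAC·AAC·AAC·C·C·AAC·C·C·AAC·C·C·AAC·AAC·AAC·C·C·AAC·AAC·AAC·C·C·AAC·AAC·AAC·C·C·AAC·C·C·AAC·C·C·AAC·AAC·AAC·C·C·AAC·BB·BB·BB·BB·BB·BB·BB·BB·BB·BB·BB·BB·BB·BB·BB·BB
    A ↦ C
    B ↦ BB
    C ↦ AAC

A->C, B->BB, C->AAC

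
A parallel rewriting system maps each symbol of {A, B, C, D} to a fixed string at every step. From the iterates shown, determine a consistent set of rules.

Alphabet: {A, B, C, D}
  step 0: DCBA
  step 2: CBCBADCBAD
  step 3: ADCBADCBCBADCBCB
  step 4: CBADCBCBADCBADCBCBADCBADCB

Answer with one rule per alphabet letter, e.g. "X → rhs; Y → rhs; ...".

  step 3 ⇒ step 4: ADCBADCBCBADCBCB ⇒ C·B·AD·CB·C·B·AD·CB·AD·CB·C·B·AD·CB·AD·CB
    A ↦ C
    B ↦ CB
    C ↦ AD
    D ↦ B

A->C, B->CB, C->AD, D->B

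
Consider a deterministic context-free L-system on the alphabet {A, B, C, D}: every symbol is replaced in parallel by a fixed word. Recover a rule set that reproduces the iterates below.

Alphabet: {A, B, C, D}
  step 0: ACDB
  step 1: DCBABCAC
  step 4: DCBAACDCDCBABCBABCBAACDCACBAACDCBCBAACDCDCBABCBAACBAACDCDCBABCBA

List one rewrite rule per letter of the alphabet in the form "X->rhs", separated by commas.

A->DC, B->AC, C->BA, D->BC

  step 0 ⇒ step 1: ACDB ⇒ DC·BA·BC·AC
    A ↦ DC
    B ↦ AC
    C ↦ BA
    D ↦ BC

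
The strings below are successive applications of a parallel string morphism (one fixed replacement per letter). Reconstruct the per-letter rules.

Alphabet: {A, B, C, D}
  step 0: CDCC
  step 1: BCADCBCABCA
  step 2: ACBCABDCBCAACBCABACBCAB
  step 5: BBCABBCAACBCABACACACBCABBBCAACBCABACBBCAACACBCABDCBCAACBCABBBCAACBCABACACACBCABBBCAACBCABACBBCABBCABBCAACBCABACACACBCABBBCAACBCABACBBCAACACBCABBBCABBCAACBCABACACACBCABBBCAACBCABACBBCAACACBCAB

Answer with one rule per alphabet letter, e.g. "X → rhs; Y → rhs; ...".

  step 1 ⇒ step 2: BCADCBCABCA ⇒ AC·BCA·B·DC·BCA·AC·BCA·B·AC·BCA·B
    A ↦ B
    B ↦ AC
    C ↦ BCA
    D ↦ DC

A->B, B->AC, C->BCA, D->DC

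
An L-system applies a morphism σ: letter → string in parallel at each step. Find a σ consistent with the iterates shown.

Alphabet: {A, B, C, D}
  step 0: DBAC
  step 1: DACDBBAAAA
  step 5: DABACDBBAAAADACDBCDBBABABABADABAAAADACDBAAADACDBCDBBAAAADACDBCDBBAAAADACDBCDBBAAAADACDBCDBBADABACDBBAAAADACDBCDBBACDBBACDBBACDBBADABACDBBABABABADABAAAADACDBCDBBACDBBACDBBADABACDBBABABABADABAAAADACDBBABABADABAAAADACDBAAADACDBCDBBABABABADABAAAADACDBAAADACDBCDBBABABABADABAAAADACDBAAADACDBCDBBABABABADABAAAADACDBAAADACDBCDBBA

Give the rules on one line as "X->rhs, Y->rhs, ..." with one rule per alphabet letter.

  step 0 ⇒ step 1: DBAC ⇒ DA·CDB·BA·AAA
    A ↦ BA
    B ↦ CDB
    C ↦ AAA
    D ↦ DA

A->BA, B->CDB, C->AAA, D->DA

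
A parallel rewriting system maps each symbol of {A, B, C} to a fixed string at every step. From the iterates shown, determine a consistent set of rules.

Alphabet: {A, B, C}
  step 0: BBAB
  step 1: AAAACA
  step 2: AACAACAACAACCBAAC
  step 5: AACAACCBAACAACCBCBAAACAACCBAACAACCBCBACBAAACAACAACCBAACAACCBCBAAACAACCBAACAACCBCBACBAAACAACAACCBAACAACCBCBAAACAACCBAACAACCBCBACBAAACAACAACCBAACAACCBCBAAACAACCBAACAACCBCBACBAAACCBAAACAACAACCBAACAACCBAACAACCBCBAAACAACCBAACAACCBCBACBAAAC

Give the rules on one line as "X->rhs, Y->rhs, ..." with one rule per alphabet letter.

  step 1 ⇒ step 2: AAAACA ⇒ AAC·AAC·AAC·AAC·CB·AAC
    A ↦ AAC
    C ↦ CB
  step 0 ⇒ step 1: BBAB ⇒ A·A·AAC·A
    B ↦ A

A->AAC, B->A, C->CB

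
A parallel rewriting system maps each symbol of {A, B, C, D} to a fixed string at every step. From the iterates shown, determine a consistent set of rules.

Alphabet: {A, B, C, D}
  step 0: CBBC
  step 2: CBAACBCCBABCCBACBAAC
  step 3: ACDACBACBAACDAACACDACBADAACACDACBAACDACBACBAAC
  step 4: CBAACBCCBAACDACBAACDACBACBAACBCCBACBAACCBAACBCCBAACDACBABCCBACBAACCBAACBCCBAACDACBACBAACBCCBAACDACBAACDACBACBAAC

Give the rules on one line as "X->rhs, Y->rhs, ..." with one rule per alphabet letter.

A->CBA, B->DA, C->AC, D->BC

  step 3 ⇒ step 4: ACDACBACBAACDAACACDACBADAACACDACBAACDACBACBAAC ⇒ CBA·AC·BC·CBA·AC·DA·CBA·AC·DA·CBA·CBA·AC·BC·CBA·CBA·AC·CBA·AC·BC·CBA·AC·DA·CBA·BC·CBA·CBA·AC·CBA·AC·BC·CBA·AC·DA·CBA·CBA·AC·BC·CBA·AC·DA·CBA·AC·DA·CBA·CBA·AC
    A ↦ CBA
    B ↦ DA
    C ↦ AC
    D ↦ BC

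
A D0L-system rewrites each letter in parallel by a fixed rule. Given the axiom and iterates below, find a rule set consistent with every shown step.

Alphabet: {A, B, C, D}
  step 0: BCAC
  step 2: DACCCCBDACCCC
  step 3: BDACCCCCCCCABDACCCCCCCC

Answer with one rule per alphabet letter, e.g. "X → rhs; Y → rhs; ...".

A->DA, B->A, C->CC, D->B

  step 2 ⇒ step 3: DACCCCBDACCCC ⇒ B·DA·CC·CC·CC·CC·A·B·DA·CC·CC·CC·CC
    A ↦ DA
    B ↦ A
    C ↦ CC
    D ↦ B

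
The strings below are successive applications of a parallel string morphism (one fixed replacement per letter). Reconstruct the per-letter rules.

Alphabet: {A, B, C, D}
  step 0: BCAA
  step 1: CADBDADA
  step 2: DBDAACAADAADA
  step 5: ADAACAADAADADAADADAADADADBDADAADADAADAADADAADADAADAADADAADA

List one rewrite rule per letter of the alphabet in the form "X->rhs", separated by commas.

A->DA, B->CA, C->DB, D->A

  step 1 ⇒ step 2: CADBDADA ⇒ DB·DA·A·CA·A·DA·A·DA
    A ↦ DA
    B ↦ CA
    C ↦ DB
    D ↦ A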